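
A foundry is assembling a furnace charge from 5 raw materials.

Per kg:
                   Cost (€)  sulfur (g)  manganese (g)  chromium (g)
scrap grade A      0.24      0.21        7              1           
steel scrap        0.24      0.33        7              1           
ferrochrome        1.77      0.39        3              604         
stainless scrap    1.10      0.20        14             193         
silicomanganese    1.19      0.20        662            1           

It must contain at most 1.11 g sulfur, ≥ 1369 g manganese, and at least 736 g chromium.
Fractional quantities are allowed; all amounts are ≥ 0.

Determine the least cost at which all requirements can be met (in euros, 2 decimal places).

Let x1 = kg of scrap grade A, x2 = kg of steel scrap, x3 = kg of ferrochrome, x4 = kg of stainless scrap, x5 = kg of silicomanganese.
Minimize 0.24x1 + 0.24x2 + 1.77x3 + 1.1x4 + 1.19x5 with:
  0.21x1 + 0.33x2 + 0.39x3 + 0.2x4 + 0.2x5 ≤ 1.11   (sulfur)
  7x1 + 7x2 + 3x3 + 14x4 + 662x5 ≥ 1369   (manganese)
  1x1 + 1x2 + 604x3 + 193x4 + 1x5 ≥ 736   (chromium)
  x1, x2, x3, x4, x5 ≥ 0.
The cheapest feasible vertex uses only ferrochrome, silicomanganese; scrap grade A, steel scrap, stainless scrap are not used. Binding constraints: manganese and chromium.
Solving gives x3 = 1.2151, x5 = 2.0625.
Total cost: 1.77·1.2151 + 1.19·2.0625 = 4.6051.

€4.61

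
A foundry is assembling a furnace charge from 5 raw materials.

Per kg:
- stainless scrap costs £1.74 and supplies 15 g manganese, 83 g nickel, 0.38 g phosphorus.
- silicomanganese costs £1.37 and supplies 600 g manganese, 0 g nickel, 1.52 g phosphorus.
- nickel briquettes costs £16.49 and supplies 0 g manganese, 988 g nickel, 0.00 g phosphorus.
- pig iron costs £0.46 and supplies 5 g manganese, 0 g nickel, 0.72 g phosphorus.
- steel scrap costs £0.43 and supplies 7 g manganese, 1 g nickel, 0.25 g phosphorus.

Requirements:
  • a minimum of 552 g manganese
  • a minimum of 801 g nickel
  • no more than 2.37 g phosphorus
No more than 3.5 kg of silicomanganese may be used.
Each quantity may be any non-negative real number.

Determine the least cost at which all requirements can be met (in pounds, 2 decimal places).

Let x1 = kg of stainless scrap, x2 = kg of silicomanganese, x3 = kg of nickel briquettes, x4 = kg of pig iron, x5 = kg of steel scrap.
min 1.74x1 + 1.37x2 + 16.49x3 + 0.46x4 + 0.43x5 with:
  15x1 + 600x2 + 5x4 + 7x5 ≥ 552   (manganese)
  83x1 + 988x3 + 1x5 ≥ 801   (nickel)
  0.38x1 + 1.52x2 + 0.72x4 + 0.25x5 ≤ 2.37   (phosphorus)
  x2 ≤ 3.5
  x1, x2, x3, x4, x5 ≥ 0.
The minimum-cost mix takes nothing from stainless scrap, pig iron, steel scrap — only silicomanganese, nickel briquettes. Binding constraints: manganese and nickel.
So silicomanganese = 0.92 kg, nickel briquettes = 0.8107 kg.
Total cost: 1.37·0.92 + 16.49·0.8107 = 14.6288.

£14.63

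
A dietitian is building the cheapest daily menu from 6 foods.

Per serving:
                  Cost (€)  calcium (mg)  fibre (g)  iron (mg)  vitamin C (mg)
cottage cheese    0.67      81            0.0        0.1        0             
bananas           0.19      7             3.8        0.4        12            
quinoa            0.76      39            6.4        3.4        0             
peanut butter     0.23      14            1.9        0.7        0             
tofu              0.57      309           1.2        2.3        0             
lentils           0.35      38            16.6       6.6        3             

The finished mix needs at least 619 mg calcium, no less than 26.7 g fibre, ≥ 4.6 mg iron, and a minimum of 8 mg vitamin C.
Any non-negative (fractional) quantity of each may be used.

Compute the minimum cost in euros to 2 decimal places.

€1.59

Treat it as an LP. Let x1 = servings of cottage cheese, x2 = servings of bananas, x3 = servings of quinoa, x4 = servings of peanut butter, x5 = servings of tofu, x6 = servings of lentils.
Minimize 0.67x1 + 0.19x2 + 0.76x3 + 0.23x4 + 0.57x5 + 0.35x6 with:
  81x1 + 7x2 + 39x3 + 14x4 + 309x5 + 38x6 ≥ 619   (calcium)
  3.8x2 + 6.4x3 + 1.9x4 + 1.2x5 + 16.6x6 ≥ 26.7   (fibre)
  0.1x1 + 0.4x2 + 3.4x3 + 0.7x4 + 2.3x5 + 6.6x6 ≥ 4.6   (iron)
  12x2 + 3x6 ≥ 8   (vitamin C)
  x1, x2, x3, x4, x5, x6 ≥ 0.
The cheapest feasible vertex uses only bananas, tofu, lentils; cottage cheese, quinoa, peanut butter are not used. Binding constraints: calcium, fibre, vitamin C.
So bananas = 0.3156 servings, tofu = 1.823 servings, lentils = 1.404 servings.
Hence cost = 0.19·0.3156 + 0.57·1.823 + 0.35·1.404 = €1.5905.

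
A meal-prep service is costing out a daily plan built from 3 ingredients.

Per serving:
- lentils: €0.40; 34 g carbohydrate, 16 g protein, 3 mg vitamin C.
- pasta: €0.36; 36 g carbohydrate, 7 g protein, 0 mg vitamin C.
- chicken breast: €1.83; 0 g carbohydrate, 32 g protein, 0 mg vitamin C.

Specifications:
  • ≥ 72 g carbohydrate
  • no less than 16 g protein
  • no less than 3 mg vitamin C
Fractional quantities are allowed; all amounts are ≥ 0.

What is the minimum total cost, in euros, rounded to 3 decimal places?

Let x1 = servings of lentils, x2 = servings of pasta, x3 = servings of chicken breast.
min 0.4x1 + 0.36x2 + 1.83x3 with:
  34x1 + 36x2 ≥ 72   (carbohydrate)
  16x1 + 7x2 + 32x3 ≥ 16   (protein)
  3x1 ≥ 3   (vitamin C)
  x1, x2, x3 ≥ 0.
The minimum-cost mix takes nothing from chicken breast — only lentils, pasta. There the carbohydrate and vitamin C constraints are tight.
That vertex is x1 = 1, x2 = 1.056.
Objective = 0.4·1 + 0.36·1.056 = 0.78016.

€0.780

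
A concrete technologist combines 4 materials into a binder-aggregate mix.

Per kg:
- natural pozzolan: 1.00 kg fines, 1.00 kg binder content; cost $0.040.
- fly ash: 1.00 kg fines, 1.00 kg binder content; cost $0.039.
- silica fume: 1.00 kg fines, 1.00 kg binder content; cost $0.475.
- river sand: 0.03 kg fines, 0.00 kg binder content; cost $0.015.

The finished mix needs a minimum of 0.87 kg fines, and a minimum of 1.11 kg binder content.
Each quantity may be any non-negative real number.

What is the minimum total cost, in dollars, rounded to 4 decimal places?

Let x1 = kg of natural pozzolan, x2 = kg of fly ash, x3 = kg of silica fume, x4 = kg of river sand.
Minimize 0.04x1 + 0.039x2 + 0.475x3 + 0.015x4 s.t.:
  1x1 + 1x2 + 1x3 + 0.03x4 ≥ 0.87   (fines)
  1x1 + 1x2 + 1x3 ≥ 1.11   (binder content)
  x1, x2, x3, x4 ≥ 0.
The optimal basis is {fly ash}; natural pozzolan, silica fume, river sand drop out. The binder content requirement is met with equality.
That vertex is x2 = 1.11.
Hence cost = 0.039·1.11 = $0.043290.

$0.0433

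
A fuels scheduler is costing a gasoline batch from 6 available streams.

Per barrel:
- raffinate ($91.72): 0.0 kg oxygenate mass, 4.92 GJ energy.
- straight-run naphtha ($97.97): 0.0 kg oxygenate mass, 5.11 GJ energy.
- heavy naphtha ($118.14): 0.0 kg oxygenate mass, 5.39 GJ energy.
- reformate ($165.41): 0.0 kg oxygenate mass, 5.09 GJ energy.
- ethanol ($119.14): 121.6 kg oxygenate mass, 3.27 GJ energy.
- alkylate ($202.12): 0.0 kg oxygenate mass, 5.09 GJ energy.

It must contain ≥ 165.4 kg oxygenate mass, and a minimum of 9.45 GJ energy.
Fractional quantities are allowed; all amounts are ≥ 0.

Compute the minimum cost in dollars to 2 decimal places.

Let x1 = barrels of raffinate, x2 = barrels of straight-run naphtha, x3 = barrels of heavy naphtha, x4 = barrels of reformate, x5 = barrels of ethanol, x6 = barrels of alkylate.
min 91.72x1 + 97.97x2 + 118.14x3 + 165.41x4 + 119.14x5 + 202.12x6 with:
  121.6x5 ≥ 165.4   (oxygenate mass)
  4.92x1 + 5.11x2 + 5.39x3 + 5.09x4 + 3.27x5 + 5.09x6 ≥ 9.45   (energy)
  x1, x2, x3, x4, x5, x6 ≥ 0.
The minimum-cost mix takes nothing from straight-run naphtha, heavy naphtha, reformate, alkylate — only raffinate, ethanol. Binding constraints: oxygenate mass and energy.
Solving gives x1 = 1.017, x5 = 1.36.
Hence cost = 91.72·1.017 + 119.14·1.36 = $255.3096.

$255.31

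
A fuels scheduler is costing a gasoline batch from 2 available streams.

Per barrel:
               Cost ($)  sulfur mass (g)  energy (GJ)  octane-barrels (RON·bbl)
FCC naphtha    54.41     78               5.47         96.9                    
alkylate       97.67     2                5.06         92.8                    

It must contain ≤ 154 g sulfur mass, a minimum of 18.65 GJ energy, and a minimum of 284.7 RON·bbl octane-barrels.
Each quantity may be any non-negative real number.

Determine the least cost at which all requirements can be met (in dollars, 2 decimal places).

This is a linear program. Let x1 = barrels of FCC naphtha, x2 = barrels of alkylate.
min 54.41x1 + 97.67x2 subject to:
  78x1 + 2x2 ≤ 154   (sulfur mass)
  5.47x1 + 5.06x2 ≥ 18.65   (energy)
  96.9x1 + 92.8x2 ≥ 284.7   (octane-barrels)
  x1, x2 ≥ 0.
Both inputs are positive at the optimum. The sulfur mass and energy requirements are met with equality.
That vertex is x1 = 1.9334, x2 = 1.5957.
Objective = 54.41·1.9334 + 97.67·1.5957 = 261.0483.

$261.05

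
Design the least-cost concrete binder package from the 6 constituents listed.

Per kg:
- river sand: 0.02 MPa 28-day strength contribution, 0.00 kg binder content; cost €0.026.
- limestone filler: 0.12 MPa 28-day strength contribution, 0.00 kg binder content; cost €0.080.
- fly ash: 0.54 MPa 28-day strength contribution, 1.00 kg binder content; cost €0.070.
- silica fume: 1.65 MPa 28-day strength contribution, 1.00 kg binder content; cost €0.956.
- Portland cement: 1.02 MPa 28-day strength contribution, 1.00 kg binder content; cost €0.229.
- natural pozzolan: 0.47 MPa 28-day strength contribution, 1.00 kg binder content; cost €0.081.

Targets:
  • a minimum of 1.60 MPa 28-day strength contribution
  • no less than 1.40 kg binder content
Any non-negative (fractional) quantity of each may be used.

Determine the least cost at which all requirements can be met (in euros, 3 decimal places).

€0.207

Let x1 = kg of river sand, x2 = kg of limestone filler, x3 = kg of fly ash, x4 = kg of silica fume, x5 = kg of Portland cement, x6 = kg of natural pozzolan.
Minimise 0.026x1 + 0.08x2 + 0.07x3 + 0.956x4 + 0.229x5 + 0.081x6 s.t.:
  0.02x1 + 0.12x2 + 0.54x3 + 1.65x4 + 1.02x5 + 0.47x6 ≥ 1.6   (28-day strength contribution)
  1x3 + 1x4 + 1x5 + 1x6 ≥ 1.4   (binder content)
  x1, x2, x3, x4, x5, x6 ≥ 0.
The cheapest feasible vertex uses only fly ash; river sand, limestone filler, silica fume, Portland cement, natural pozzolan are not used. There the 28-day strength contribution constraint is tight.
Optimal quantities: fly ash = 2.963 kg.
Objective = 0.07·2.963 = 0.20741.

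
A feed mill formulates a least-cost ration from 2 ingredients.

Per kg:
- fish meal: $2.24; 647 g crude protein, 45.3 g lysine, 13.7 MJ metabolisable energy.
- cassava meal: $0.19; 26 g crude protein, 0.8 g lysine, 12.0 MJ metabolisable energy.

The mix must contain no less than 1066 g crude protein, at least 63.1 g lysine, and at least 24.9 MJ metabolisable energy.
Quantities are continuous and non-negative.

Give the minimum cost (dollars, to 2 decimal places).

Let x1 = kg of fish meal, x2 = kg of cassava meal.
min 2.24x1 + 0.19x2 s.t.:
  647x1 + 26x2 ≥ 1066   (crude protein)
  45.3x1 + 0.8x2 ≥ 63.1   (lysine)
  13.7x1 + 12x2 ≥ 24.9   (metabolisable energy)
  x1, x2 ≥ 0.
Both inputs are positive at the optimum. Binding constraints: crude protein and metabolisable energy.
Optimal quantities: fish meal = 1.639 kg, cassava meal = 0.2033 kg.
Objective = 2.24·1.639 + 0.19·0.2033 = 3.7100.

$3.71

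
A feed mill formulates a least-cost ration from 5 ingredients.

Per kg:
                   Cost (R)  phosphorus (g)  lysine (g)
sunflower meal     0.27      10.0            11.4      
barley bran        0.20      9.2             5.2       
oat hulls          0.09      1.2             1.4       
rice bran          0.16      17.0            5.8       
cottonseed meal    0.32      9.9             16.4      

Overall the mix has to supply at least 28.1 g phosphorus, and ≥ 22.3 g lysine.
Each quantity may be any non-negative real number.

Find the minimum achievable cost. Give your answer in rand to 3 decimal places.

Treat it as an LP. Let x1 = kg of sunflower meal, x2 = kg of barley bran, x3 = kg of oat hulls, x4 = kg of rice bran, x5 = kg of cottonseed meal.
min 0.27x1 + 0.2x2 + 0.09x3 + 0.16x4 + 0.32x5 with:
  10x1 + 9.2x2 + 1.2x3 + 17x4 + 9.9x5 ≥ 28.1   (phosphorus)
  11.4x1 + 5.2x2 + 1.4x3 + 5.8x4 + 16.4x5 ≥ 22.3   (lysine)
  x1, x2, x3, x4, x5 ≥ 0.
The optimal basis is {rice bran, cottonseed meal}; sunflower meal, barley bran, oat hulls drop out. Binding constraints: phosphorus and lysine.
So rice bran = 1.084 kg, cottonseed meal = 0.9762 kg.
Cost = 0.16·1.084 + 0.32·0.9762 = 0.48582.

R0.486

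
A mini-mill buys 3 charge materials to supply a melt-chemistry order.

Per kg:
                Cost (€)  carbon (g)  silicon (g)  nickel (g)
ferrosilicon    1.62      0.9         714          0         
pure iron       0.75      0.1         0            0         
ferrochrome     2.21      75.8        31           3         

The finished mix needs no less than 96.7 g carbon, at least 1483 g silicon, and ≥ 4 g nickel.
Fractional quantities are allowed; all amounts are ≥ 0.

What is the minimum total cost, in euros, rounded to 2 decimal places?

€6.22

Let x1 = kg of ferrosilicon, x2 = kg of pure iron, x3 = kg of ferrochrome.
min 1.62x1 + 0.75x2 + 2.21x3 subject to:
  0.9x1 + 0.1x2 + 75.8x3 ≥ 96.7   (carbon)
  714x1 + 31x3 ≥ 1483   (silicon)
  3x3 ≥ 4   (nickel)
  x1, x2, x3 ≥ 0.
The cheapest feasible vertex uses only ferrosilicon, ferrochrome; pure iron is not used. Binding constraints: silicon and nickel.
Optimal quantities: ferrosilicon = 2.019 kg, ferrochrome = 1.333 kg.
Objective = 1.62·2.019 + 2.21·1.333 = 6.2167.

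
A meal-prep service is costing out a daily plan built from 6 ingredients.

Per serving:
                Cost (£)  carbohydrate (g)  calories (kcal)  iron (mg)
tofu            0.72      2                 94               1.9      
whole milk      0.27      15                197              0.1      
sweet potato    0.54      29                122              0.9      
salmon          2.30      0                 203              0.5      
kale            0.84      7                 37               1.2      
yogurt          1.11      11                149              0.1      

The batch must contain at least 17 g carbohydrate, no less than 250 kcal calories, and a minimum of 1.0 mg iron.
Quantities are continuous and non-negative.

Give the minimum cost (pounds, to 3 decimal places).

Let x1 = servings of tofu, x2 = servings of whole milk, x3 = servings of sweet potato, x4 = servings of salmon, x5 = servings of kale, x6 = servings of yogurt.
min 0.72x1 + 0.27x2 + 0.54x3 + 2.3x4 + 0.84x5 + 1.11x6 subject to:
  2x1 + 15x2 + 29x3 + 7x5 + 11x6 ≥ 17   (carbohydrate)
  94x1 + 197x2 + 122x3 + 203x4 + 37x5 + 149x6 ≥ 250   (calories)
  1.9x1 + 0.1x2 + 0.9x3 + 0.5x4 + 1.2x5 + 0.1x6 ≥ 1   (iron)
  x1, x2, x3, x4, x5, x6 ≥ 0.
At the optimum only tofu, whole milk, sweet potato are positive (salmon, kale, yogurt = 0). Binding constraints: carbohydrate, calories, iron.
So tofu = 0.4632 servings, whole milk = 1.037 servings, sweet potato = 0.01794 servings.
Objective = 0.72·0.4632 + 0.27·1.037 + 0.54·0.01794 = 0.62318.

£0.623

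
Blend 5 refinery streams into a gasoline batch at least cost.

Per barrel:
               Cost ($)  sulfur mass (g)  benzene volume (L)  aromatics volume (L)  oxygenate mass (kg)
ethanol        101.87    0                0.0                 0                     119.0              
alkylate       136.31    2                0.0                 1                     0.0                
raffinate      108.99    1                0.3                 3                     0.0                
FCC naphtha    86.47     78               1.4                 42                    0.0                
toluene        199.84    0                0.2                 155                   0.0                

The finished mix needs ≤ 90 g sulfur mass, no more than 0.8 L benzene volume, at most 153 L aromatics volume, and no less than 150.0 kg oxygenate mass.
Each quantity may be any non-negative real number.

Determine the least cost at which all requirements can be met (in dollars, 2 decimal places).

$128.41

Set it up as a linear program. Let x1 = barrels of ethanol, x2 = barrels of alkylate, x3 = barrels of raffinate, x4 = barrels of FCC naphtha, x5 = barrels of toluene.
Minimise 101.87x1 + 136.31x2 + 108.99x3 + 86.47x4 + 199.84x5 subject to:
  2x2 + 1x3 + 78x4 ≤ 90   (sulfur mass)
  0.3x3 + 1.4x4 + 0.2x5 ≤ 0.8   (benzene volume)
  1x2 + 3x3 + 42x4 + 155x5 ≤ 153   (aromatics volume)
  119x1 ≥ 150   (oxygenate mass)
  x1, x2, x3, x4, x5 ≥ 0.
The cheapest feasible vertex uses only ethanol; alkylate, raffinate, FCC naphtha, toluene are not used. The oxygenate mass requirement is met with equality.
Optimal quantities: ethanol = 1.2605 barrels.
Objective = 101.87·1.2605 = 128.4071.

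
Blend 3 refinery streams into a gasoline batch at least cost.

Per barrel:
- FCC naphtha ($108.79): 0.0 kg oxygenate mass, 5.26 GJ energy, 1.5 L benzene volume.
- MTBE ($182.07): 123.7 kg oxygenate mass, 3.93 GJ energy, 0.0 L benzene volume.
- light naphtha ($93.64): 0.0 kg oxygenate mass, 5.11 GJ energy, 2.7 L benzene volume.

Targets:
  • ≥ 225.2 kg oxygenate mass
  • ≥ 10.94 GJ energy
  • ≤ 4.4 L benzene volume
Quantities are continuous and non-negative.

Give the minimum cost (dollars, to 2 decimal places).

$400.83

Let x1 = barrels of FCC naphtha, x2 = barrels of MTBE, x3 = barrels of light naphtha.
Minimize 108.79x1 + 182.07x2 + 93.64x3 subject to:
  123.7x2 ≥ 225.2   (oxygenate mass)
  5.26x1 + 3.93x2 + 5.11x3 ≥ 10.94   (energy)
  1.5x1 + 2.7x3 ≤ 4.4   (benzene volume)
  x1, x2, x3 ≥ 0.
The cheapest feasible vertex uses only MTBE, light naphtha; FCC naphtha is not used. The oxygenate mass and energy requirements are met with equality.
So MTBE = 1.82053 barrels, light naphtha = 0.740764 barrels.
Objective = 182.07·1.82053 + 93.64·0.740764 = 400.8290.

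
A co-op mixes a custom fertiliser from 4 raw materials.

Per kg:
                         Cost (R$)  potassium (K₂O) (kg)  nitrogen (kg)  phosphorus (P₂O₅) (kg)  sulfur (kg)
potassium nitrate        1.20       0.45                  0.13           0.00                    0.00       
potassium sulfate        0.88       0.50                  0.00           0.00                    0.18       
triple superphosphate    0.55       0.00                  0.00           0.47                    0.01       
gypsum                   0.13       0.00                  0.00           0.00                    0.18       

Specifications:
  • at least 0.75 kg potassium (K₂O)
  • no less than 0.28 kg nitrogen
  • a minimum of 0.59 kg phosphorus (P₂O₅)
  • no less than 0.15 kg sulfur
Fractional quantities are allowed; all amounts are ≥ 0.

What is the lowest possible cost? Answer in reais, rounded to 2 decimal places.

Set it up as a linear program. Let x1 = kg of potassium nitrate, x2 = kg of potassium sulfate, x3 = kg of triple superphosphate, x4 = kg of gypsum.
min 1.2x1 + 0.88x2 + 0.55x3 + 0.13x4 s.t.:
  0.45x1 + 0.5x2 ≥ 0.75   (potassium (K₂O))
  0.13x1 ≥ 0.28   (nitrogen)
  0.47x3 ≥ 0.59   (phosphorus (P₂O₅))
  0.18x2 + 0.01x3 + 0.18x4 ≥ 0.15   (sulfur)
  x1, x2, x3, x4 ≥ 0.
The optimal basis is {potassium nitrate, triple superphosphate, gypsum}; potassium sulfate drops out. There the nitrogen, phosphorus (P₂O₅), sulfur constraints are tight.
So potassium nitrate = 2.154 kg, triple superphosphate = 1.255 kg, gypsum = 0.7636 kg.
Hence cost = 1.2·2.154 + 0.55·1.255 + 0.13·0.7636 = R$3.3743.

R$3.37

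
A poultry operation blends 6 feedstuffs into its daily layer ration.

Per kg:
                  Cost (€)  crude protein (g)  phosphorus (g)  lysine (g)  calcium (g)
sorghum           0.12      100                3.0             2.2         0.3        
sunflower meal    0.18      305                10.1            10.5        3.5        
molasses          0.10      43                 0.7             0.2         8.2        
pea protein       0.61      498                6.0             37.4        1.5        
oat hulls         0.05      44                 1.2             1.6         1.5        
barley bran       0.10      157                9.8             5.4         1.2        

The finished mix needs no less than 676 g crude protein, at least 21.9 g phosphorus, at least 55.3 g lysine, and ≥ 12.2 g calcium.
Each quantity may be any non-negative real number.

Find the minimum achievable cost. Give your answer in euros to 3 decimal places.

€0.930

Set it up as a linear program. Let x1 = kg of sorghum, x2 = kg of sunflower meal, x3 = kg of molasses, x4 = kg of pea protein, x5 = kg of oat hulls, x6 = kg of barley bran.
Minimize 0.12x1 + 0.18x2 + 0.1x3 + 0.61x4 + 0.05x5 + 0.1x6 with:
  100x1 + 305x2 + 43x3 + 498x4 + 44x5 + 157x6 ≥ 676   (crude protein)
  3x1 + 10.1x2 + 0.7x3 + 6x4 + 1.2x5 + 9.8x6 ≥ 21.9   (phosphorus)
  2.2x1 + 10.5x2 + 0.2x3 + 37.4x4 + 1.6x5 + 5.4x6 ≥ 55.3   (lysine)
  0.3x1 + 3.5x2 + 8.2x3 + 1.5x4 + 1.5x5 + 1.2x6 ≥ 12.2   (calcium)
  x1, x2, x3, x4, x5, x6 ≥ 0.
The cheapest feasible vertex uses only sunflower meal, pea protein; sorghum, molasses, oat hulls, barley bran are not used. The lysine and calcium requirements are met with equality.
Optimal quantities: sunflower meal = 3.242 kg, pea protein = 0.5684 kg.
Hence cost = 0.18·3.242 + 0.61·0.5684 = €0.93028.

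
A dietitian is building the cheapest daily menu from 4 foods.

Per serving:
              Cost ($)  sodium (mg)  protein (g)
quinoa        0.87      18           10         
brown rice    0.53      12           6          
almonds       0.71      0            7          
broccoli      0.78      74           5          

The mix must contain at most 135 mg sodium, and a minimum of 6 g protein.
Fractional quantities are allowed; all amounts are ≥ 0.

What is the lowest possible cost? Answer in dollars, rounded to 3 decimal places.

Let x1 = servings of quinoa, x2 = servings of brown rice, x3 = servings of almonds, x4 = servings of broccoli.
Minimize 0.87x1 + 0.53x2 + 0.71x3 + 0.78x4 subject to:
  18x1 + 12x2 + 74x4 ≤ 135   (sodium)
  10x1 + 6x2 + 7x3 + 5x4 ≥ 6   (protein)
  x1, x2, x3, x4 ≥ 0.
The cheapest feasible vertex uses only quinoa; brown rice, almonds, broccoli are not used. Binding constraint: protein.
That vertex is x1 = 0.6.
Hence cost = 0.87·0.6 = $0.52200.

$0.522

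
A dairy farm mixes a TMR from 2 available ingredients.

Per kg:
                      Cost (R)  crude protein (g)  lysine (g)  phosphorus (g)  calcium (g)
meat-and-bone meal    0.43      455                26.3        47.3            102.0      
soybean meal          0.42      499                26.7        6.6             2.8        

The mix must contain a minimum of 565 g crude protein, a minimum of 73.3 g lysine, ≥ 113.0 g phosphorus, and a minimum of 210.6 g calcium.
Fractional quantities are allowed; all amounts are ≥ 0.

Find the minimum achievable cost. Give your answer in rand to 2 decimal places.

Let x1 = kg of meat-and-bone meal, x2 = kg of soybean meal.
min 0.43x1 + 0.42x2 subject to:
  455x1 + 499x2 ≥ 565   (crude protein)
  26.3x1 + 26.7x2 ≥ 73.3   (lysine)
  47.3x1 + 6.6x2 ≥ 113   (phosphorus)
  102x1 + 2.8x2 ≥ 210.6   (calcium)
  x1, x2 ≥ 0.
Both inputs are positive at the optimum. Binding constraints: lysine and phosphorus.
That vertex is x1 = 2.326, x2 = 0.4546.
Cost = 0.43·2.326 + 0.42·0.4546 = 1.1911.

R1.19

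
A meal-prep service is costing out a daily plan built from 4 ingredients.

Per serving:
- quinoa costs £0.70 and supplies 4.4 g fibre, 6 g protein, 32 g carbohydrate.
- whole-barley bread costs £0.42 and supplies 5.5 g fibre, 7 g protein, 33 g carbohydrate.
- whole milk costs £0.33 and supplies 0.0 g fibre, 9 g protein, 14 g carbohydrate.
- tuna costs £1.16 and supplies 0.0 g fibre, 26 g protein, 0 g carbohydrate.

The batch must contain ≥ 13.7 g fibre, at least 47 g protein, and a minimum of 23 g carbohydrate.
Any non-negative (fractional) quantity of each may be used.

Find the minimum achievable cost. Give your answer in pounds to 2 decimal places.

Let x1 = servings of quinoa, x2 = servings of whole-barley bread, x3 = servings of whole milk, x4 = servings of tuna.
Minimize 0.7x1 + 0.42x2 + 0.33x3 + 1.16x4 s.t.:
  4.4x1 + 5.5x2 ≥ 13.7   (fibre)
  6x1 + 7x2 + 9x3 + 26x4 ≥ 47   (protein)
  32x1 + 33x2 + 14x3 ≥ 23   (carbohydrate)
  x1, x2, x3, x4 ≥ 0.
The minimum-cost mix takes nothing from quinoa, tuna — only whole-barley bread, whole milk. Binding constraints: fibre and protein.
Optimal quantities: whole-barley bread = 2.491 servings, whole milk = 3.285 servings.
Total cost: 0.42·2.491 + 0.33·3.285 = 2.1303.

£2.13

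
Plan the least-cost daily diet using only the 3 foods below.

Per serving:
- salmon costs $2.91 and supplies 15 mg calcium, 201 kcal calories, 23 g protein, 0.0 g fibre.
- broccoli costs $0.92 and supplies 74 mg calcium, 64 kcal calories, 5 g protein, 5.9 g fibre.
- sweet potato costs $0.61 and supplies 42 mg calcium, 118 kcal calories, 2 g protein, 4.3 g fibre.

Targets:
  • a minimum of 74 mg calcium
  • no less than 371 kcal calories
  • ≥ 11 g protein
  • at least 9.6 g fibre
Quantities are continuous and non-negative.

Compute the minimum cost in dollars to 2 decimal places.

$2.37

Let x1 = servings of salmon, x2 = servings of broccoli, x3 = servings of sweet potato.
min 2.91x1 + 0.92x2 + 0.61x3 subject to:
  15x1 + 74x2 + 42x3 ≥ 74   (calcium)
  201x1 + 64x2 + 118x3 ≥ 371   (calories)
  23x1 + 5x2 + 2x3 ≥ 11   (protein)
  5.9x2 + 4.3x3 ≥ 9.6   (fibre)
  x1, x2, x3 ≥ 0.
The minimum-cost mix takes nothing from broccoli — only salmon, sweet potato. Binding constraints: calories and protein.
Optimal quantities: salmon = 0.2405 servings, sweet potato = 2.734 servings.
Hence cost = 2.91·0.2405 + 0.61·2.734 = $2.3676.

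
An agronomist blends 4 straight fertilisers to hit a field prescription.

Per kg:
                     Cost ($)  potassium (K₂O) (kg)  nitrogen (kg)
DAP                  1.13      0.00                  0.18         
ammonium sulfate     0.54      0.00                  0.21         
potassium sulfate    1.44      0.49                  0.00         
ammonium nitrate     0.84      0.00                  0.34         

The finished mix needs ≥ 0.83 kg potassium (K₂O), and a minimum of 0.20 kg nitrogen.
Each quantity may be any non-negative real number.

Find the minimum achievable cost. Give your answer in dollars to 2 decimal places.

This is a linear program. Let x1 = kg of DAP, x2 = kg of ammonium sulfate, x3 = kg of potassium sulfate, x4 = kg of ammonium nitrate.
Minimize 1.13x1 + 0.54x2 + 1.44x3 + 0.84x4 subject to:
  0.49x3 ≥ 0.83   (potassium (K₂O))
  0.18x1 + 0.21x2 + 0.34x4 ≥ 0.2   (nitrogen)
  x1, x2, x3, x4 ≥ 0.
The cheapest feasible vertex uses only potassium sulfate, ammonium nitrate; DAP, ammonium sulfate are not used. Binding constraints: potassium (K₂O) and nitrogen.
Solving gives x3 = 1.694, x4 = 0.5882.
Total cost: 1.44·1.694 + 0.84·0.5882 = 2.9334.

$2.93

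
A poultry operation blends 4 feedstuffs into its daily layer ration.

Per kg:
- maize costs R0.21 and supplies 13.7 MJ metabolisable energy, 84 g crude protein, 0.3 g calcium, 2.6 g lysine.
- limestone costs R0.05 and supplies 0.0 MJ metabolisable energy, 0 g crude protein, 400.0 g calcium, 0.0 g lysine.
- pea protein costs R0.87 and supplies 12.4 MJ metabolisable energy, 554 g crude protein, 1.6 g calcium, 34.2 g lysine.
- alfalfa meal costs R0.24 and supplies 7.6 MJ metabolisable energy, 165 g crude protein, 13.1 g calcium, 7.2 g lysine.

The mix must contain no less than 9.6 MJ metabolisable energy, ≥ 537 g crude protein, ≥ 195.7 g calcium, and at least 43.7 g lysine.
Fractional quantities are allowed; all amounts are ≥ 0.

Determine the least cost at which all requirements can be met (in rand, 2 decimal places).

R1.14

Let x1 = kg of maize, x2 = kg of limestone, x3 = kg of pea protein, x4 = kg of alfalfa meal.
Minimise 0.21x1 + 0.05x2 + 0.87x3 + 0.24x4 subject to:
  13.7x1 + 12.4x3 + 7.6x4 ≥ 9.6   (metabolisable energy)
  84x1 + 554x3 + 165x4 ≥ 537   (crude protein)
  0.3x1 + 400x2 + 1.6x3 + 13.1x4 ≥ 195.7   (calcium)
  2.6x1 + 34.2x3 + 7.2x4 ≥ 43.7   (lysine)
  x1, x2, x3, x4 ≥ 0.
The minimum-cost mix takes nothing from maize, alfalfa meal — only limestone, pea protein. The calcium and lysine requirements are met with equality.
So limestone = 0.4841 kg, pea protein = 1.278 kg.
Objective = 0.05·0.4841 + 0.87·1.278 = 1.1361.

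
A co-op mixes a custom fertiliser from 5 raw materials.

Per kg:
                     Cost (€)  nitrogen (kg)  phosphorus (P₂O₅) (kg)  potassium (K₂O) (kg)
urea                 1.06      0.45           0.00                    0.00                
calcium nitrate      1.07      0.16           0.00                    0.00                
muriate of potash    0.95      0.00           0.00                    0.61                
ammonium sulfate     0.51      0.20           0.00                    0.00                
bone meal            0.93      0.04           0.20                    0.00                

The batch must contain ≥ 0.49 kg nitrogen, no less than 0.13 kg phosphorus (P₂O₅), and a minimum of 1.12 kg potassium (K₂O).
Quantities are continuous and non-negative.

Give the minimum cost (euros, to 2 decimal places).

This is a linear program. Let x1 = kg of urea, x2 = kg of calcium nitrate, x3 = kg of muriate of potash, x4 = kg of ammonium sulfate, x5 = kg of bone meal.
Minimize 1.06x1 + 1.07x2 + 0.95x3 + 0.51x4 + 0.93x5 with:
  0.45x1 + 0.16x2 + 0.2x4 + 0.04x5 ≥ 0.49   (nitrogen)
  0.2x5 ≥ 0.13   (phosphorus (P₂O₅))
  0.61x3 ≥ 1.12   (potassium (K₂O))
  x1, x2, x3, x4, x5 ≥ 0.
The minimum-cost mix takes nothing from calcium nitrate, ammonium sulfate — only urea, muriate of potash, bone meal. There the nitrogen, phosphorus (P₂O₅), potassium (K₂O) constraints are tight.
So urea = 1.031 kg, muriate of potash = 1.836 kg, bone meal = 0.65 kg.
Total cost: 1.06·1.031 + 0.95·1.836 + 0.93·0.65 = 3.4416.

€3.44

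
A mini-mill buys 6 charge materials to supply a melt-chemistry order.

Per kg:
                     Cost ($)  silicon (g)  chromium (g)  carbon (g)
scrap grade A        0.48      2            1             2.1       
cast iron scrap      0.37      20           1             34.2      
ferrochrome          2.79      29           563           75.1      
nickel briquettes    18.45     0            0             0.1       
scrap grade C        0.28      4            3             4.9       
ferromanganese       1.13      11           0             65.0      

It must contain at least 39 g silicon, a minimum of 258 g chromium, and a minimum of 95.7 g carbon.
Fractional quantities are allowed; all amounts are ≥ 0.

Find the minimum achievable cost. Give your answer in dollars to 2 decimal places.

$1.94

Let x1 = kg of scrap grade A, x2 = kg of cast iron scrap, x3 = kg of ferrochrome, x4 = kg of nickel briquettes, x5 = kg of scrap grade C, x6 = kg of ferromanganese.
Minimise 0.48x1 + 0.37x2 + 2.79x3 + 18.45x4 + 0.28x5 + 1.13x6 s.t.:
  2x1 + 20x2 + 29x3 + 4x5 + 11x6 ≥ 39   (silicon)
  1x1 + 1x2 + 563x3 + 3x5 ≥ 258   (chromium)
  2.1x1 + 34.2x2 + 75.1x3 + 0.1x4 + 4.9x5 + 65x6 ≥ 95.7   (carbon)
  x1, x2, x3, x4, x5, x6 ≥ 0.
At the optimum only cast iron scrap, ferrochrome are positive (scrap grade A, nickel briquettes, scrap grade C, ferromanganese = 0). Binding constraints: chromium and carbon.
That vertex is x2 = 1.799, x3 = 0.4551.
Total cost: 0.37·1.799 + 2.79·0.4551 = 1.9354.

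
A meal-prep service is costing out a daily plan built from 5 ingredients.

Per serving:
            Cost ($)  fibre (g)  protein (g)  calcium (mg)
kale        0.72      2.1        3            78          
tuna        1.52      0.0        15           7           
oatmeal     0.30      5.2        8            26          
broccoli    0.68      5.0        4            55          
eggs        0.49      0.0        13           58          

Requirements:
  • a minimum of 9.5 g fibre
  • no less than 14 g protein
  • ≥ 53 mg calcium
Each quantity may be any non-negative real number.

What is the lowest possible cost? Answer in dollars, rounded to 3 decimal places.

$0.595

Treat it as an LP. Let x1 = servings of kale, x2 = servings of tuna, x3 = servings of oatmeal, x4 = servings of broccoli, x5 = servings of eggs.
Minimize 0.72x1 + 1.52x2 + 0.3x3 + 0.68x4 + 0.49x5 subject to:
  2.1x1 + 5.2x3 + 5x4 ≥ 9.5   (fibre)
  3x1 + 15x2 + 8x3 + 4x4 + 13x5 ≥ 14   (protein)
  78x1 + 7x2 + 26x3 + 55x4 + 58x5 ≥ 53   (calcium)
  x1, x2, x3, x4, x5 ≥ 0.
At the optimum only oatmeal, eggs are positive (kale, tuna, broccoli = 0). Binding constraints: fibre and calcium.
Solving gives x3 = 1.827, x5 = 0.09483.
Hence cost = 0.3·1.827 + 0.49·0.09483 = $0.59457.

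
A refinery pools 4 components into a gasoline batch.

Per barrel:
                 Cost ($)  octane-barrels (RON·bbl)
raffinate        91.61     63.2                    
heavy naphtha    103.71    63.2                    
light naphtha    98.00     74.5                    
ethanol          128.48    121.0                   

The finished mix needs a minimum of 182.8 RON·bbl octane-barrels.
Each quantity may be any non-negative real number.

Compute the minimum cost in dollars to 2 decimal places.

$194.10

Set it up as a linear program. Let x1 = barrels of raffinate, x2 = barrels of heavy naphtha, x3 = barrels of light naphtha, x4 = barrels of ethanol.
min 91.61x1 + 103.71x2 + 98x3 + 128.48x4 subject to:
  63.2x1 + 63.2x2 + 74.5x3 + 121x4 ≥ 182.8   (octane-barrels)
  x1, x2, x3, x4 ≥ 0.
The optimal basis is {ethanol}; raffinate, heavy naphtha, light naphtha drop out. The octane-barrels requirement is met with equality.
So ethanol = 1.51074 barrels.
Hence cost = 128.48·1.51074 = $194.0999.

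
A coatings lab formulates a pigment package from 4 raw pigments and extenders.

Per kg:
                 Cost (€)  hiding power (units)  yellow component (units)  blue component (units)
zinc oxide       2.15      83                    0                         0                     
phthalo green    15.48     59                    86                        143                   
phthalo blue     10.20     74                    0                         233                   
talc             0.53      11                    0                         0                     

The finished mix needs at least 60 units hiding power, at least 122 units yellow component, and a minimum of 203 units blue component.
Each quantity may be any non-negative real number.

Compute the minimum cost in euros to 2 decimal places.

Treat it as an LP. Let x1 = kg of zinc oxide, x2 = kg of phthalo green, x3 = kg of phthalo blue, x4 = kg of talc.
Minimise 2.15x1 + 15.48x2 + 10.2x3 + 0.53x4 s.t.:
  83x1 + 59x2 + 74x3 + 11x4 ≥ 60   (hiding power)
  86x2 ≥ 122   (yellow component)
  143x2 + 233x3 ≥ 203   (blue component)
  x1, x2, x3, x4 ≥ 0.
The optimal basis is {phthalo green, phthalo blue}; zinc oxide, talc drop out. There the yellow component and blue component constraints are tight.
Solving gives x2 = 1.419, x3 = 0.0005989.
Cost = 15.48·1.419 + 10.2·0.0005989 = 21.9722.

€21.97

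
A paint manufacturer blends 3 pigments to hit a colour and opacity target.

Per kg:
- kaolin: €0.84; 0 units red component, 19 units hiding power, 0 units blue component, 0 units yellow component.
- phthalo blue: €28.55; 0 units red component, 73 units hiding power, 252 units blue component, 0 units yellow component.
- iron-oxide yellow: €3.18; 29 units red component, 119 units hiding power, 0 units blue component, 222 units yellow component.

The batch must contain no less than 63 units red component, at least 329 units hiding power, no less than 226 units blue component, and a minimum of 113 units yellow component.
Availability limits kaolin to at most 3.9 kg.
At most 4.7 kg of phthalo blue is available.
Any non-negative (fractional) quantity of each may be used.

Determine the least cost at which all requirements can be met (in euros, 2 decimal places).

€32.65

This is a linear program. Let x1 = kg of kaolin, x2 = kg of phthalo blue, x3 = kg of iron-oxide yellow.
min 0.84x1 + 28.55x2 + 3.18x3 with:
  29x3 ≥ 63   (red component)
  19x1 + 73x2 + 119x3 ≥ 329   (hiding power)
  252x2 ≥ 226   (blue component)
  222x3 ≥ 113   (yellow component)
  x1 ≤ 3.9
  x2 ≤ 4.7
  x1, x2, x3 ≥ 0.
The optimal basis is {phthalo blue, iron-oxide yellow}; kaolin drops out. The hiding power and blue component requirements are met with equality.
That vertex is x2 = 0.8968, x3 = 2.215.
Objective = 28.55·0.8968 + 3.18·2.215 = 32.6473.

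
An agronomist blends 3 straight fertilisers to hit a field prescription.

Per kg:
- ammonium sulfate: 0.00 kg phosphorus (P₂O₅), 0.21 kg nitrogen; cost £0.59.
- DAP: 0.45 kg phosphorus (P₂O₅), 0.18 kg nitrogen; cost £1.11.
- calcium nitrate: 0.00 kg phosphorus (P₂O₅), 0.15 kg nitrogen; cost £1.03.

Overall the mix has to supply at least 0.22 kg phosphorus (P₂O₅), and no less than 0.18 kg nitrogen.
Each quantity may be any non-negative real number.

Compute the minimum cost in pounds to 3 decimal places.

Set it up as a linear program. Let x1 = kg of ammonium sulfate, x2 = kg of DAP, x3 = kg of calcium nitrate.
Minimise 0.59x1 + 1.11x2 + 1.03x3 with:
  0.45x2 ≥ 0.22   (phosphorus (P₂O₅))
  0.21x1 + 0.18x2 + 0.15x3 ≥ 0.18   (nitrogen)
  x1, x2, x3 ≥ 0.
At the optimum only ammonium sulfate, DAP are positive (calcium nitrate = 0). The phosphorus (P₂O₅) and nitrogen requirements are met with equality.
That vertex is x1 = 0.4381, x2 = 0.4889.
Total cost: 0.59·0.4381 + 1.11·0.4889 = 0.80116.

£0.801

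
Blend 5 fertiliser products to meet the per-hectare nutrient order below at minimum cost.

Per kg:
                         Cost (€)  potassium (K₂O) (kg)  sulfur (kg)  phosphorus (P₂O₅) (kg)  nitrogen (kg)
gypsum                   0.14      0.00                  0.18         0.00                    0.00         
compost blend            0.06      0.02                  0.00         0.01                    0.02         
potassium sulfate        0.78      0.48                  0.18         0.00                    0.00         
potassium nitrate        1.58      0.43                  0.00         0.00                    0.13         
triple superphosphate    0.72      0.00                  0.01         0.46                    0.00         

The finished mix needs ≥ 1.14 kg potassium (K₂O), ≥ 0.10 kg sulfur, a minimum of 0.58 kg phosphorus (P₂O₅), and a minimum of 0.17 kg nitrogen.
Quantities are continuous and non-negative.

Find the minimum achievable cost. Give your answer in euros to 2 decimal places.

Set it up as a linear program. Let x1 = kg of gypsum, x2 = kg of compost blend, x3 = kg of potassium sulfate, x4 = kg of potassium nitrate, x5 = kg of triple superphosphate.
min 0.14x1 + 0.06x2 + 0.78x3 + 1.58x4 + 0.72x5 s.t.:
  0.02x2 + 0.48x3 + 0.43x4 ≥ 1.14   (potassium (K₂O))
  0.18x1 + 0.18x3 + 0.01x5 ≥ 0.1   (sulfur)
  0.01x2 + 0.46x5 ≥ 0.58   (phosphorus (P₂O₅))
  0.02x2 + 0.13x4 ≥ 0.17   (nitrogen)
  x1, x2, x3, x4, x5 ≥ 0.
At the optimum only compost blend, potassium sulfate, triple superphosphate are positive (gypsum, potassium nitrate = 0). Binding constraints: potassium (K₂O), phosphorus (P₂O₅), nitrogen.
Solving gives x2 = 8.5, x3 = 2.021, x5 = 1.076.
Cost = 0.06·8.5 + 0.78·2.021 + 0.72·1.076 = 2.8611.

€2.86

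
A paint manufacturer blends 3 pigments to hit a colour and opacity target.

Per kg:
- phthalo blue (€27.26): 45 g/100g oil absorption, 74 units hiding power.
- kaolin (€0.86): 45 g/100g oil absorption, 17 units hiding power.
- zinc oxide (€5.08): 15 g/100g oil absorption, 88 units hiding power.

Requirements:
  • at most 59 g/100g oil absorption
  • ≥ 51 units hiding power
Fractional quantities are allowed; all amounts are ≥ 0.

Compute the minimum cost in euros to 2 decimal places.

€2.80

Let x1 = kg of phthalo blue, x2 = kg of kaolin, x3 = kg of zinc oxide.
min 27.26x1 + 0.86x2 + 5.08x3 with:
  45x1 + 45x2 + 15x3 ≤ 59   (oil absorption)
  74x1 + 17x2 + 88x3 ≥ 51   (hiding power)
  x1, x2, x3 ≥ 0.
The optimal basis is {kaolin, zinc oxide}; phthalo blue drops out. There the oil absorption and hiding power constraints are tight.
That vertex is x2 = 1.195, x3 = 0.3487.
Total cost: 0.86·1.195 + 5.08·0.3487 = 2.7991.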